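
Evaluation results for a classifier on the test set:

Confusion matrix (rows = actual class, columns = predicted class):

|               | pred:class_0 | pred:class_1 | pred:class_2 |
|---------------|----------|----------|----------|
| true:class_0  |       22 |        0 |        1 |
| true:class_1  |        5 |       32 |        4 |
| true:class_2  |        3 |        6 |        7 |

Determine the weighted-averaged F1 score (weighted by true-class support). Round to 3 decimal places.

0.754

Per-class F1 score (2·TP/(2·TP+FP+FN)):
  class_0: TP=22, FP=5+3=8, FN=0+1=1 → 44/53 = 0.8302
  class_1: TP=32, FP=0+6=6, FN=5+4=9 → 64/79 = 0.8101
  class_2: TP=7, FP=1+4=5, FN=3+6=9 → 14/28 = 0.5000
Weighted-F1 score = Σ (supportᵢ/N)·F1 scoreᵢ with N=80: (23/80)·0.8302 + (41/80)·0.8101 + (16/80)·0.5000 = 0.754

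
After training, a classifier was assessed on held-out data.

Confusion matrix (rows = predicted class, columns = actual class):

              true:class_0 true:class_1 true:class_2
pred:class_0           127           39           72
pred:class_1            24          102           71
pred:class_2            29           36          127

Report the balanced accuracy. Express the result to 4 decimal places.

0.5841

Balanced accuracy = mean of per-class recall.
  class_0: recall = 127/180 = 0.70556
  class_1: recall = 102/177 = 0.57627
  class_2: recall = 127/270 = 0.47037
Mean = (0.70556 + 0.57627 + 0.47037) / 3 = 0.5841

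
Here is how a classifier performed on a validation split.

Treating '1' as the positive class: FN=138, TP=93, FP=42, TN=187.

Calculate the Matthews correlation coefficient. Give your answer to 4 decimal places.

MCC = (TP·TN − FP·FN) / √((TP+FP)(TP+FN)(TN+FP)(TN+FN))
Numerator = 93·187 − 42·138 = 11595
Denominator = √(135·231·229·325) = √2320943625 = 48176.1728
MCC = 11595 / 48176.1728 = 0.2407

0.2407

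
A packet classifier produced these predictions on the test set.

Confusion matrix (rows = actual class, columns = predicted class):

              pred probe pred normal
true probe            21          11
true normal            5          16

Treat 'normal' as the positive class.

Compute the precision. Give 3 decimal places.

Precision = TP/(TP+FP) = 16/(16+11) = 16/27 = 0.593

0.593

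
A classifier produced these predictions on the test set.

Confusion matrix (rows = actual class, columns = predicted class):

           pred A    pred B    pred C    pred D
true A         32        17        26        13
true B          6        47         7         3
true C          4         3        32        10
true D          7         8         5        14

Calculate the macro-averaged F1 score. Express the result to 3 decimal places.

Per-class F1 score (2·TP/(2·TP+FP+FN)):
  A: TP=32, FP=6+4+7=17, FN=17+26+13=56 → 64/137 = 0.4672
  B: TP=47, FP=17+3+8=28, FN=6+7+3=16 → 94/138 = 0.6812
  C: TP=32, FP=26+7+5=38, FN=4+3+10=17 → 64/119 = 0.5378
  D: TP=14, FP=13+3+10=26, FN=7+8+5=20 → 28/74 = 0.3784
Macro-F1 score = mean = (0.4672 + 0.6812 + 0.5378 + 0.3784) / 4 = 0.516

0.516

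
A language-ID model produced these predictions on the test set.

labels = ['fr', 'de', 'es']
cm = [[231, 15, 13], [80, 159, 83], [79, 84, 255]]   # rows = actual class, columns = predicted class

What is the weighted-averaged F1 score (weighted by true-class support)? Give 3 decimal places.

0.639

Per-class F1 score (2·TP/(2·TP+FP+FN)):
  fr: TP=231, FP=80+79=159, FN=15+13=28 → 462/649 = 0.7119
  de: TP=159, FP=15+84=99, FN=80+83=163 → 318/580 = 0.5483
  es: TP=255, FP=13+83=96, FN=79+84=163 → 510/769 = 0.6632
Weighted-F1 score = Σ (supportᵢ/N)·F1 scoreᵢ with N=999: (259/999)·0.7119 + (322/999)·0.5483 + (418/999)·0.6632 = 0.639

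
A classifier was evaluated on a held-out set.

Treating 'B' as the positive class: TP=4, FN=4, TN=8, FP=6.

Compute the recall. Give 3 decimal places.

0.500

Recall = TP/(TP+FN) = 4/(4+4) = 4/8 = 0.500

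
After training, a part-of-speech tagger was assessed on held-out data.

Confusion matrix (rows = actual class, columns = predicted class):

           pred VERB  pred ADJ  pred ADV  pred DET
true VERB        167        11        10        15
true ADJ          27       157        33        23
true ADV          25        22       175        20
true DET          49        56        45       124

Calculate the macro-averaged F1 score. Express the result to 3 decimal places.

0.648

Per-class F1 score (2·TP/(2·TP+FP+FN)):
  VERB: TP=167, FP=27+25+49=101, FN=11+10+15=36 → 334/471 = 0.7091
  ADJ: TP=157, FP=11+22+56=89, FN=27+33+23=83 → 314/486 = 0.6461
  ADV: TP=175, FP=10+33+45=88, FN=25+22+20=67 → 350/505 = 0.6931
  DET: TP=124, FP=15+23+20=58, FN=49+56+45=150 → 248/456 = 0.5439
Macro-F1 score = mean = (0.7091 + 0.6461 + 0.6931 + 0.5439) / 4 = 0.648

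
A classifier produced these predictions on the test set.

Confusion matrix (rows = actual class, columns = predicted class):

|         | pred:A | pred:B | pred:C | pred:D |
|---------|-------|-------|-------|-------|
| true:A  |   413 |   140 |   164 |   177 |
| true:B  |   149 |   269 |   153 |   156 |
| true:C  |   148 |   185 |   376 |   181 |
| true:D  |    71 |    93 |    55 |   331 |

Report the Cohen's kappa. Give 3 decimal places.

Observed agreement pₒ = trace/N = 1389/3061 = 0.4538
Expected agreement pₑ = Σ (rowᵢ·colᵢ)/N² = (894·781 + 727·687 + 890·748 + 550·845)/3061² = 0.2485
κ = (pₒ − pₑ)/(1 − pₑ) = (0.4538 − 0.2485)/(1 − 0.2485) = 0.273

0.273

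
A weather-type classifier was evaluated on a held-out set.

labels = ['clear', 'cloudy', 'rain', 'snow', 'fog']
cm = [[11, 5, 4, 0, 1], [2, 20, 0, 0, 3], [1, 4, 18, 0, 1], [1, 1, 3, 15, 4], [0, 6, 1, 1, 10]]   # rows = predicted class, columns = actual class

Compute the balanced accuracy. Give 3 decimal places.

0.689

Balanced accuracy = mean of per-class recall.
  clear: recall = 11/15 = 0.7333
  cloudy: recall = 20/36 = 0.5556
  rain: recall = 18/26 = 0.6923
  snow: recall = 15/16 = 0.9375
  fog: recall = 10/19 = 0.5263
Mean = (0.7333 + 0.5556 + 0.6923 + 0.9375 + 0.5263) / 5 = 0.689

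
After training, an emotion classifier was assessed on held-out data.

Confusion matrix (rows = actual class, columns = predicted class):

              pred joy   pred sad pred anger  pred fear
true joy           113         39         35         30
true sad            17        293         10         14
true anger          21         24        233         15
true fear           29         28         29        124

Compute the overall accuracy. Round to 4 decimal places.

Accuracy = trace / total = (113+293+233+124=763) / 1054 = 763/1054 = 0.7239

0.7239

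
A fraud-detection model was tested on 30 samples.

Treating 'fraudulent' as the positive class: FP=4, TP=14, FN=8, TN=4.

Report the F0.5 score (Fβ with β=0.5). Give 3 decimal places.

0.745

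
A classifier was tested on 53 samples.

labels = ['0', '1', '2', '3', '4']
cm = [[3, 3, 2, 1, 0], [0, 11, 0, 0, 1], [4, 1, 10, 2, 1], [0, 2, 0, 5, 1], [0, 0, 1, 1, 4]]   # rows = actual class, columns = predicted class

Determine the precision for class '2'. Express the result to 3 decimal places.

0.769

Treat '2' as positive and all other classes as negative.
precision = TP/(TP+FP).
2: TP=10, FP=2+0+0+1=3 → 10/13 = 0.7692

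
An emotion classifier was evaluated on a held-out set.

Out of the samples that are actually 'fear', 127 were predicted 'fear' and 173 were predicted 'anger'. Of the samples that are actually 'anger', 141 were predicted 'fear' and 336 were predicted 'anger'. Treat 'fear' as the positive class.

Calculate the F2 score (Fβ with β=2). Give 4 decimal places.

Fβ = (1+β²)·TP / ((1+β²)·TP + β²·FN + FP), with β²=4
= 5·127 / (5·127 + 4·173 + 141) = 0.4326

0.4326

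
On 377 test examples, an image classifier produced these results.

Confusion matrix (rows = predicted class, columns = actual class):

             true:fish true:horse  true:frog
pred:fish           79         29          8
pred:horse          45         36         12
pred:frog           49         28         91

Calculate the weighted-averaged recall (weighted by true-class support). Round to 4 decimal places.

Per-class recall (TP/(TP+FN)):
  fish: TP=79, FN=45+49=94 → 79/173 = 0.45665
  horse: TP=36, FN=29+28=57 → 36/93 = 0.38710
  frog: TP=91, FN=8+12=20 → 91/111 = 0.81982
Weighted-recall = Σ (supportᵢ/N)·recallᵢ with N=377: (173/377)·0.45665 + (93/377)·0.38710 + (111/377)·0.81982 = 0.5464

0.5464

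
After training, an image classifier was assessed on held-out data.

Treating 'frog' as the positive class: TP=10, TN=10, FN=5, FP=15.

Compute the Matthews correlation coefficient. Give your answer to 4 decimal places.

MCC = (TP·TN − FP·FN) / √((TP+FP)(TP+FN)(TN+FP)(TN+FN))
Numerator = 10·10 − 15·5 = 25
Denominator = √(25·15·25·15) = √140625 = 375.0000
MCC = 25 / 375.0000 = 0.0667

0.0667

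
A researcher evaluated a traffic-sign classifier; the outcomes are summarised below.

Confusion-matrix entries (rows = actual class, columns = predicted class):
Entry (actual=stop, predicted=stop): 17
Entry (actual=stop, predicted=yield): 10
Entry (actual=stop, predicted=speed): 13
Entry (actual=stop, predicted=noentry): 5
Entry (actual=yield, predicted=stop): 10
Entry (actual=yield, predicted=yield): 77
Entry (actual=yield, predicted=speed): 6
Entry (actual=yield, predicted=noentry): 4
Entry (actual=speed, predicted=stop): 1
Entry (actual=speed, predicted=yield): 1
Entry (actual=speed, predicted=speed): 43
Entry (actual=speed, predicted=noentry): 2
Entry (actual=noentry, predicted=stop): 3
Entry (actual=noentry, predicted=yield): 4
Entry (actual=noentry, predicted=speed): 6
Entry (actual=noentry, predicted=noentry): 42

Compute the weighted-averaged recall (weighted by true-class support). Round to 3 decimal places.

0.734

Per-class recall (TP/(TP+FN)):
  stop: TP=17, FN=10+13+5=28 → 17/45 = 0.3778
  yield: TP=77, FN=10+6+4=20 → 77/97 = 0.7938
  speed: TP=43, FN=1+1+2=4 → 43/47 = 0.9149
  noentry: TP=42, FN=3+4+6=13 → 42/55 = 0.7636
Weighted-recall = Σ (supportᵢ/N)·recallᵢ with N=244: (45/244)·0.3778 + (97/244)·0.7938 + (47/244)·0.9149 + (55/244)·0.7636 = 0.734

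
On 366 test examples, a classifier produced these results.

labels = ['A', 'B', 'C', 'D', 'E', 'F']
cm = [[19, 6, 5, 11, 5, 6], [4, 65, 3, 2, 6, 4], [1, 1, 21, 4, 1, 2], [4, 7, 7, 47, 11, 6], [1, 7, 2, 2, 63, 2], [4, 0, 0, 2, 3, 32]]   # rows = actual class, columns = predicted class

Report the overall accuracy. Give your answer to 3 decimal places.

0.675

Accuracy = trace / total = (19+65+21+47+63+32=247) / 366 = 247/366 = 0.675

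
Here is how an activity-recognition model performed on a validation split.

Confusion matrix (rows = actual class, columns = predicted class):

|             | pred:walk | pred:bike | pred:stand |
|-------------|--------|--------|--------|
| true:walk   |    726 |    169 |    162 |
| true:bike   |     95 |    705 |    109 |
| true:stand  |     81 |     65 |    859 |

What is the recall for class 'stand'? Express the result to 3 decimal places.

0.855

recall = TP/(TP+FN).
stand: TP=859, FN=81+65=146 → 859/1005 = 0.8547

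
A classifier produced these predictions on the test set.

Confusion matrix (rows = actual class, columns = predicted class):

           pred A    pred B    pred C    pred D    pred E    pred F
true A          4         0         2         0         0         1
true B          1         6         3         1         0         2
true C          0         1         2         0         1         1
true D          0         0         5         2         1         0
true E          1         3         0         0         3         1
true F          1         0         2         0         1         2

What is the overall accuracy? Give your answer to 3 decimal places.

0.404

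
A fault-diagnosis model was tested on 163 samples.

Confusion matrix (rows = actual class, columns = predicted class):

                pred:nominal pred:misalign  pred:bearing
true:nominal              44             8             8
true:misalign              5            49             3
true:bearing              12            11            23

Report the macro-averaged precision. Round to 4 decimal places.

0.7061

Per-class precision (TP/(TP+FP)):
  nominal: TP=44, FP=5+12=17 → 44/61 = 0.72131
  misalign: TP=49, FP=8+11=19 → 49/68 = 0.72059
  bearing: TP=23, FP=8+3=11 → 23/34 = 0.67647
Macro-precision = mean = (0.72131 + 0.72059 + 0.67647) / 3 = 0.7061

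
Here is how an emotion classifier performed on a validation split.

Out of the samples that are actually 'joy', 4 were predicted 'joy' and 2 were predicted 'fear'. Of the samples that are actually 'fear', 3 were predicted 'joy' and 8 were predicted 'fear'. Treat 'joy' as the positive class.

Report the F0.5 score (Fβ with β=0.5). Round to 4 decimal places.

0.5882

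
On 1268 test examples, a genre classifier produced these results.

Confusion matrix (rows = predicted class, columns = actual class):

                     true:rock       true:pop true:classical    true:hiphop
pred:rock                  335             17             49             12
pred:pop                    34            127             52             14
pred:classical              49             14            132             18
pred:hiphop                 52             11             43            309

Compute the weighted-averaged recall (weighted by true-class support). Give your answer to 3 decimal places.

Per-class recall (TP/(TP+FN)):
  rock: TP=335, FN=34+49+52=135 → 335/470 = 0.7128
  pop: TP=127, FN=17+14+11=42 → 127/169 = 0.7515
  classical: TP=132, FN=49+52+43=144 → 132/276 = 0.4783
  hiphop: TP=309, FN=12+14+18=44 → 309/353 = 0.8754
Weighted-recall = Σ (supportᵢ/N)·recallᵢ with N=1268: (470/1268)·0.7128 + (169/1268)·0.7515 + (276/1268)·0.4783 + (353/1268)·0.8754 = 0.712

0.712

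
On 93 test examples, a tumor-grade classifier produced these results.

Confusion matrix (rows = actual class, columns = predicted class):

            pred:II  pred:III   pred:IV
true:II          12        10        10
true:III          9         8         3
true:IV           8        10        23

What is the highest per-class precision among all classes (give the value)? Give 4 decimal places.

Per-class precision (TP/(TP+FP)):
  II: TP=12, FP=9+8=17 → 12/29 = 0.41379
  III: TP=8, FP=10+10=20 → 8/28 = 0.28571
  IV: TP=23, FP=10+3=13 → 23/36 = 0.63889
Highest is class 'IV' with precision = 0.6389.

0.6389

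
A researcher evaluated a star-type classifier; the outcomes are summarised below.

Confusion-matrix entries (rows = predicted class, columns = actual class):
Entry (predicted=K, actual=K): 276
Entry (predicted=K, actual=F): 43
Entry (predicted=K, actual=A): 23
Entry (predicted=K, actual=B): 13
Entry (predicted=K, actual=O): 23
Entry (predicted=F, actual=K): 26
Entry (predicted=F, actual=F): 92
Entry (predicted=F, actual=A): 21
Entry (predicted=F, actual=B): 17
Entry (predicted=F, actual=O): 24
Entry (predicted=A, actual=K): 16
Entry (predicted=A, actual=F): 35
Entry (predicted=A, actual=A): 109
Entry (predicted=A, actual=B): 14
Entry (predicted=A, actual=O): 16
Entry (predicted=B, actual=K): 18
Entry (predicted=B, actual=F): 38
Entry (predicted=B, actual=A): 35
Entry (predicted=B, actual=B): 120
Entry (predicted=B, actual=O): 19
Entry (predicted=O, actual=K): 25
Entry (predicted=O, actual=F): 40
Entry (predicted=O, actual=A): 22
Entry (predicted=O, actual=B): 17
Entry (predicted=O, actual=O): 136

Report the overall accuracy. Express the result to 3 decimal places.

0.602

Accuracy = trace / total = (276+92+109+120+136=733) / 1218 = 733/1218 = 0.602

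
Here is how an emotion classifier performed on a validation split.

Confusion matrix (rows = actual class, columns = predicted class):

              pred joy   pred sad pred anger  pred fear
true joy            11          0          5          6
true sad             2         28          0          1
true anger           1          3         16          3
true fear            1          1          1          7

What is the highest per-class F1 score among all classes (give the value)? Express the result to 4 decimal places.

0.8889

Per-class F1 score (2·TP/(2·TP+FP+FN)):
  joy: TP=11, FP=2+1+1=4, FN=0+5+6=11 → 22/37 = 0.59459
  sad: TP=28, FP=0+3+1=4, FN=2+0+1=3 → 56/63 = 0.88889
  anger: TP=16, FP=5+0+1=6, FN=1+3+3=7 → 32/45 = 0.71111
  fear: TP=7, FP=6+1+3=10, FN=1+1+1=3 → 14/27 = 0.51852
Highest is class 'sad' with F1 score = 0.8889.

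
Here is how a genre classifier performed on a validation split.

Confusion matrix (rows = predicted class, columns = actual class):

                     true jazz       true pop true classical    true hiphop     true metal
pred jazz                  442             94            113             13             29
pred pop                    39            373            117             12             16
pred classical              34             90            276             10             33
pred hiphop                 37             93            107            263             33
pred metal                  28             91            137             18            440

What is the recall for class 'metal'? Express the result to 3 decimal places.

Treat 'metal' as positive and all other classes as negative.
recall = TP/(TP+FN).
metal: TP=440, FN=29+16+33+33=111 → 440/551 = 0.7985

0.799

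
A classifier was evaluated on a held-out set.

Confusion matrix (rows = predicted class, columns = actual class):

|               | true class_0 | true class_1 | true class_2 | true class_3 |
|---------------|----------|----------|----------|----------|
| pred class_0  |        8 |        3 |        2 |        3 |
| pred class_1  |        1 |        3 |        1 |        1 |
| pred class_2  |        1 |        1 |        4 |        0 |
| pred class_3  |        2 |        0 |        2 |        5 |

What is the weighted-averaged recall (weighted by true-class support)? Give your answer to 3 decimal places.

0.541

Per-class recall (TP/(TP+FN)):
  class_0: TP=8, FN=1+1+2=4 → 8/12 = 0.6667
  class_1: TP=3, FN=3+1+0=4 → 3/7 = 0.4286
  class_2: TP=4, FN=2+1+2=5 → 4/9 = 0.4444
  class_3: TP=5, FN=3+1+0=4 → 5/9 = 0.5556
Weighted-recall = Σ (supportᵢ/N)·recallᵢ with N=37: (12/37)·0.6667 + (7/37)·0.4286 + (9/37)·0.4444 + (9/37)·0.5556 = 0.541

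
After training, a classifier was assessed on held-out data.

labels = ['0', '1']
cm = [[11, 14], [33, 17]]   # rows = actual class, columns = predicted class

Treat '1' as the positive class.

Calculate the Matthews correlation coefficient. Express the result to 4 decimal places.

MCC = (TP·TN − FP·FN) / √((TP+FP)(TP+FN)(TN+FP)(TN+FN))
Numerator = 17·11 − 14·33 = -275
Denominator = √(31·50·25·44) = √1705000 = 1305.7565
MCC = -275 / 1305.7565 = -0.2106

-0.2106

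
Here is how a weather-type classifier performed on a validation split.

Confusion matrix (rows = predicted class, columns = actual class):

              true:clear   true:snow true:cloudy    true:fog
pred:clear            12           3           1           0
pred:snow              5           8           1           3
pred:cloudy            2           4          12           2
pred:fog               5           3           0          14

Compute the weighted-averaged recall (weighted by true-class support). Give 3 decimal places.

0.613

Per-class recall (TP/(TP+FN)):
  clear: TP=12, FN=5+2+5=12 → 12/24 = 0.5000
  snow: TP=8, FN=3+4+3=10 → 8/18 = 0.4444
  cloudy: TP=12, FN=1+1+0=2 → 12/14 = 0.8571
  fog: TP=14, FN=0+3+2=5 → 14/19 = 0.7368
Weighted-recall = Σ (supportᵢ/N)·recallᵢ with N=75: (24/75)·0.5000 + (18/75)·0.4444 + (14/75)·0.8571 + (19/75)·0.7368 = 0.613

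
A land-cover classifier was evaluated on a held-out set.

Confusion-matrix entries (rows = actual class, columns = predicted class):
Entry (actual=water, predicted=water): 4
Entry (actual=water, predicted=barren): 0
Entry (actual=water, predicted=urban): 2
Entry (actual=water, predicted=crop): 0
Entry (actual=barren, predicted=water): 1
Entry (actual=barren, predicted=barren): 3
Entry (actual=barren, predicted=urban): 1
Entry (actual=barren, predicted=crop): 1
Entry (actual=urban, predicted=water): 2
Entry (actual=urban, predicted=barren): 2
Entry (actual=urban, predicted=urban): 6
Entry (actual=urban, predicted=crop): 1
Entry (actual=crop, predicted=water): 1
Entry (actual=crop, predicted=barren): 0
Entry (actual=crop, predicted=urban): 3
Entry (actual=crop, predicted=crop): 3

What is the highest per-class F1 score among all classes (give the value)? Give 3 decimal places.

Per-class F1 score (2·TP/(2·TP+FP+FN)):
  water: TP=4, FP=1+2+1=4, FN=0+2+0=2 → 8/14 = 0.5714
  barren: TP=3, FP=0+2+0=2, FN=1+1+1=3 → 6/11 = 0.5455
  urban: TP=6, FP=2+1+3=6, FN=2+2+1=5 → 12/23 = 0.5217
  crop: TP=3, FP=0+1+1=2, FN=1+0+3=4 → 6/12 = 0.5000
Highest is class 'water' with F1 score = 0.571.

0.571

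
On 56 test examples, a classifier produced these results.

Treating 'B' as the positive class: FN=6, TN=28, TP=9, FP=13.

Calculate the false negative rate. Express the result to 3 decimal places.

FNR = FN/(FN+TP) = 6/(6+9) = 0.400

0.400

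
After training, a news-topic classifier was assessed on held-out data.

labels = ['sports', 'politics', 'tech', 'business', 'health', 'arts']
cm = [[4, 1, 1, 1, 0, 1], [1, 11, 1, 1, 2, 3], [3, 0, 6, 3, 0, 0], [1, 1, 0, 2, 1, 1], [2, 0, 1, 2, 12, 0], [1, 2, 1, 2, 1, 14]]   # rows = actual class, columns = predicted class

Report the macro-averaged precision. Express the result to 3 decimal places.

Per-class precision (TP/(TP+FP)):
  sports: TP=4, FP=1+3+1+2+1=8 → 4/12 = 0.3333
  politics: TP=11, FP=1+0+1+0+2=4 → 11/15 = 0.7333
  tech: TP=6, FP=1+1+0+1+1=4 → 6/10 = 0.6000
  business: TP=2, FP=1+1+3+2+2=9 → 2/11 = 0.1818
  health: TP=12, FP=0+2+0+1+1=4 → 12/16 = 0.7500
  arts: TP=14, FP=1+3+0+1+0=5 → 14/19 = 0.7368
Macro-precision = mean = (0.3333 + 0.7333 + 0.6000 + 0.1818 + 0.7500 + 0.7368) / 6 = 0.556

0.556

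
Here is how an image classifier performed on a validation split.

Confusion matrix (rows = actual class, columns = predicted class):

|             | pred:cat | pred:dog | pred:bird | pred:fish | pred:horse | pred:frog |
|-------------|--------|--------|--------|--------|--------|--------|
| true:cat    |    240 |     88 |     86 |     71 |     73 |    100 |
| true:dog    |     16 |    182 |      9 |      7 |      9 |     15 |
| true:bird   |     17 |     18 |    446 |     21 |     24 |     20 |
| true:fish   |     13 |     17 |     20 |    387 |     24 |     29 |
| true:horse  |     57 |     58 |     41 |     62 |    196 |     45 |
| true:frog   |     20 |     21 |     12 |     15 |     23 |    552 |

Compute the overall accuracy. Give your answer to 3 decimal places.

0.660

Accuracy = trace / total = (240+182+446+387+196+552=2003) / 3034 = 2003/3034 = 0.660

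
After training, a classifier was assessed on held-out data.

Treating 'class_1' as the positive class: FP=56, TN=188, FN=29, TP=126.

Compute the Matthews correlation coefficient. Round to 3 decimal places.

0.571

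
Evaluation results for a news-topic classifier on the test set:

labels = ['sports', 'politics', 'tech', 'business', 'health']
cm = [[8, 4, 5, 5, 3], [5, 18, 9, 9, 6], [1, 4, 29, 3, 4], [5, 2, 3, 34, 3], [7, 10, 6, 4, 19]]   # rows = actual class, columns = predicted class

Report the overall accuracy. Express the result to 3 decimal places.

0.524

Accuracy = trace / total = (8+18+29+34+19=108) / 206 = 108/206 = 0.524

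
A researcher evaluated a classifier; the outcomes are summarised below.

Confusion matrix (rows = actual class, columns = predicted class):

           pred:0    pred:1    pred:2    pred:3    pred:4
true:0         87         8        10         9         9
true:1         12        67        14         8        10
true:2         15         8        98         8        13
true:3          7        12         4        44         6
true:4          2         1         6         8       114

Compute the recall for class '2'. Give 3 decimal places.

One-vs-rest for '2': TP = diagonal; FP = other classes predicted '2'; FN = '2' predicted as other.
recall = TP/(TP+FN).
2: TP=98, FN=15+8+8+13=44 → 98/142 = 0.6901

0.690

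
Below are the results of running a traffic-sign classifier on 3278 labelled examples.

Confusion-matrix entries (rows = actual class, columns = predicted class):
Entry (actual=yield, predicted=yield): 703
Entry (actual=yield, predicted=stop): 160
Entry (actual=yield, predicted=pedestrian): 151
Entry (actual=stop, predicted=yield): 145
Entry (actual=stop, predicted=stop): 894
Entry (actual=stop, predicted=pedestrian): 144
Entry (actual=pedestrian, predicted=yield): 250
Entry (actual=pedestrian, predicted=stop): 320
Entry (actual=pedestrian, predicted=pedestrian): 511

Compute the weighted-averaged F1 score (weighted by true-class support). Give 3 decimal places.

Per-class F1 score (2·TP/(2·TP+FP+FN)):
  yield: TP=703, FP=145+250=395, FN=160+151=311 → 1406/2112 = 0.6657
  stop: TP=894, FP=160+320=480, FN=145+144=289 → 1788/2557 = 0.6993
  pedestrian: TP=511, FP=151+144=295, FN=250+320=570 → 1022/1887 = 0.5416
Weighted-F1 score = Σ (supportᵢ/N)·F1 scoreᵢ with N=3278: (1014/3278)·0.6657 + (1183/3278)·0.6993 + (1081/3278)·0.5416 = 0.637

0.637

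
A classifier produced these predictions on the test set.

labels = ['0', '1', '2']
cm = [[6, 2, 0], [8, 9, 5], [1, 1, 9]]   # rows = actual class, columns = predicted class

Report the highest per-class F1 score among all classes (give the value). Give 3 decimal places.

0.720

Per-class F1 score (2·TP/(2·TP+FP+FN)):
  0: TP=6, FP=8+1=9, FN=2+0=2 → 12/23 = 0.5217
  1: TP=9, FP=2+1=3, FN=8+5=13 → 18/34 = 0.5294
  2: TP=9, FP=0+5=5, FN=1+1=2 → 18/25 = 0.7200
Highest is class '2' with F1 score = 0.720.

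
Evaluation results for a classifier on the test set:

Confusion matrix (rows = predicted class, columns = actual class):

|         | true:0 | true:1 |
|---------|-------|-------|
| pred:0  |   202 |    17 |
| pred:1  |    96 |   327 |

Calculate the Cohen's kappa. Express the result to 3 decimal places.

0.640

Observed agreement pₒ = trace/N = 529/642 = 0.8240
Expected agreement pₑ = Σ (rowᵢ·colᵢ)/N² = (298·219 + 344·423)/642² = 0.5114
κ = (pₒ − pₑ)/(1 − pₑ) = (0.8240 − 0.5114)/(1 − 0.5114) = 0.640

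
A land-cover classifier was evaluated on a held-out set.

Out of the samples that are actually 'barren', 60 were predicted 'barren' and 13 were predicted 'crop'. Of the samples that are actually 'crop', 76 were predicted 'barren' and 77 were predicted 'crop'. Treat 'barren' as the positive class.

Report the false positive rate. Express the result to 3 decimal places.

0.497

FPR = FP/(FP+TN) = 76/(76+77) = 0.497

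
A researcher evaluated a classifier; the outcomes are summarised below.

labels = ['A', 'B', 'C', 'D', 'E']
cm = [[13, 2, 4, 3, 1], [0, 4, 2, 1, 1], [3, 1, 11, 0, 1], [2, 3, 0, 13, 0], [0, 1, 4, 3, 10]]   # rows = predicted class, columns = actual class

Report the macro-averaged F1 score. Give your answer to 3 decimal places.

0.596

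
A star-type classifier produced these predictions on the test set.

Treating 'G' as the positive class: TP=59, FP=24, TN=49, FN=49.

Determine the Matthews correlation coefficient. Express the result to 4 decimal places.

0.2142

MCC = (TP·TN − FP·FN) / √((TP+FP)(TP+FN)(TN+FP)(TN+FN))
Numerator = 59·49 − 24·49 = 1715
Denominator = √(83·108·73·98) = √64128456 = 8008.0245
MCC = 1715 / 8008.0245 = 0.2142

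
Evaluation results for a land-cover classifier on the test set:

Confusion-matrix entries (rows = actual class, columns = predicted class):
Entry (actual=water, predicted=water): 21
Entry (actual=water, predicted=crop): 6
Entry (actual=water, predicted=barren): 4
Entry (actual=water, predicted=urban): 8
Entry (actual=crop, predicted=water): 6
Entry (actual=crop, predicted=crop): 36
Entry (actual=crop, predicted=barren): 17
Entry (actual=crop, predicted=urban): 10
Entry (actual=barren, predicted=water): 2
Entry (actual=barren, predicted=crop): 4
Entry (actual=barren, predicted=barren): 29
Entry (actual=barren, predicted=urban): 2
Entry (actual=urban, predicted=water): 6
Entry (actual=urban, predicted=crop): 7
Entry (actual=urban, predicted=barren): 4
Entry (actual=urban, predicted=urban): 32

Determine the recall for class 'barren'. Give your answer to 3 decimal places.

0.784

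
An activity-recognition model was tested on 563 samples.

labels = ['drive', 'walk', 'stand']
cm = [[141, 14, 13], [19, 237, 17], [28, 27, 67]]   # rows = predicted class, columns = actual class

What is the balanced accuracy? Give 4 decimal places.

0.7644

Balanced accuracy = mean of per-class recall.
  drive: recall = 141/188 = 0.75000
  walk: recall = 237/278 = 0.85252
  stand: recall = 67/97 = 0.69072
Mean = (0.75000 + 0.85252 + 0.69072) / 3 = 0.7644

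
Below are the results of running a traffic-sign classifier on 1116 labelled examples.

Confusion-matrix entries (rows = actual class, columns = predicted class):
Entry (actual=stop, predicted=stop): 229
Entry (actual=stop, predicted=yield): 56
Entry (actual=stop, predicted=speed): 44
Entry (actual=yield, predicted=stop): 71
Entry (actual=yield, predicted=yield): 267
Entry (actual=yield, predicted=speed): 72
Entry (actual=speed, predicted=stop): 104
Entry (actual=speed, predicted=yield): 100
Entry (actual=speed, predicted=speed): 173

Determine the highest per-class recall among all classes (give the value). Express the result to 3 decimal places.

0.696

Per-class recall (TP/(TP+FN)):
  stop: TP=229, FN=56+44=100 → 229/329 = 0.6960
  yield: TP=267, FN=71+72=143 → 267/410 = 0.6512
  speed: TP=173, FN=104+100=204 → 173/377 = 0.4589
Highest is class 'stop' with recall = 0.696.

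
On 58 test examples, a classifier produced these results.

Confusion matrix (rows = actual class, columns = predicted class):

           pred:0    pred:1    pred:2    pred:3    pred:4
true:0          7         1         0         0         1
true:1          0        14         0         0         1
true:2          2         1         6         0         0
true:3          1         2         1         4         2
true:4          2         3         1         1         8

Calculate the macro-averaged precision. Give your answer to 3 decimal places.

Per-class precision (TP/(TP+FP)):
  0: TP=7, FP=0+2+1+2=5 → 7/12 = 0.5833
  1: TP=14, FP=1+1+2+3=7 → 14/21 = 0.6667
  2: TP=6, FP=0+0+1+1=2 → 6/8 = 0.7500
  3: TP=4, FP=0+0+0+1=1 → 4/5 = 0.8000
  4: TP=8, FP=1+1+0+2=4 → 8/12 = 0.6667
Macro-precision = mean = (0.5833 + 0.6667 + 0.7500 + 0.8000 + 0.6667) / 5 = 0.693

0.693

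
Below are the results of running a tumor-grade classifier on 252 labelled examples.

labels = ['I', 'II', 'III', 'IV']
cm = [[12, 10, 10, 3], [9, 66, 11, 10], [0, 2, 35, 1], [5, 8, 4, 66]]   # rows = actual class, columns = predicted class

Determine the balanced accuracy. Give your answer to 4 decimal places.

0.6866

Balanced accuracy = mean of per-class recall.
  I: recall = 12/35 = 0.34286
  II: recall = 66/96 = 0.68750
  III: recall = 35/38 = 0.92105
  IV: recall = 66/83 = 0.79518
Mean = (0.34286 + 0.68750 + 0.92105 + 0.79518) / 4 = 0.6866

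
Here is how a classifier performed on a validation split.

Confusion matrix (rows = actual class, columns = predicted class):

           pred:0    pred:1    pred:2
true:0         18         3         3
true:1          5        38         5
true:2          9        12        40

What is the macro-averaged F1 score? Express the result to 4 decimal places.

Per-class F1 score (2·TP/(2·TP+FP+FN)):
  0: TP=18, FP=5+9=14, FN=3+3=6 → 36/56 = 0.64286
  1: TP=38, FP=3+12=15, FN=5+5=10 → 76/101 = 0.75248
  2: TP=40, FP=3+5=8, FN=9+12=21 → 80/109 = 0.73394
Macro-F1 score = mean = (0.64286 + 0.75248 + 0.73394) / 3 = 0.7098

0.7098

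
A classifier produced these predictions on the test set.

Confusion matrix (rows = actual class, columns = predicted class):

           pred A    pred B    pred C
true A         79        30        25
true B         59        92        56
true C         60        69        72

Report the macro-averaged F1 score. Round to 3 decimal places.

0.448

Per-class F1 score (2·TP/(2·TP+FP+FN)):
  A: TP=79, FP=59+60=119, FN=30+25=55 → 158/332 = 0.4759
  B: TP=92, FP=30+69=99, FN=59+56=115 → 184/398 = 0.4623
  C: TP=72, FP=25+56=81, FN=60+69=129 → 144/354 = 0.4068
Macro-F1 score = mean = (0.4759 + 0.4623 + 0.4068) / 3 = 0.448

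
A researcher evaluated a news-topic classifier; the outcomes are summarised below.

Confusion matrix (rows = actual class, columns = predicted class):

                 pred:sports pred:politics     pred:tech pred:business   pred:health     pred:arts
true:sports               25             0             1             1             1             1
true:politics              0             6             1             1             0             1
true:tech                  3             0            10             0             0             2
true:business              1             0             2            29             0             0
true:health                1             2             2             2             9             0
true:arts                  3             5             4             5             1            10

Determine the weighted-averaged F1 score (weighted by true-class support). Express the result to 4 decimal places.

Per-class F1 score (2·TP/(2·TP+FP+FN)):
  sports: TP=25, FP=0+3+1+1+3=8, FN=0+1+1+1+1=4 → 50/62 = 0.80645
  politics: TP=6, FP=0+0+0+2+5=7, FN=0+1+1+0+1=3 → 12/22 = 0.54545
  tech: TP=10, FP=1+1+2+2+4=10, FN=3+0+0+0+2=5 → 20/35 = 0.57143
  business: TP=29, FP=1+1+0+2+5=9, FN=1+0+2+0+0=3 → 58/70 = 0.82857
  health: TP=9, FP=1+0+0+0+1=2, FN=1+2+2+2+0=7 → 18/27 = 0.66667
  arts: TP=10, FP=1+1+2+0+0=4, FN=3+5+4+5+1=18 → 20/42 = 0.47619
Weighted-F1 score = Σ (supportᵢ/N)·F1 scoreᵢ with N=129: (29/129)·0.80645 + (9/129)·0.54545 + (15/129)·0.57143 + (32/129)·0.82857 + (16/129)·0.66667 + (28/129)·0.47619 = 0.6774

0.6774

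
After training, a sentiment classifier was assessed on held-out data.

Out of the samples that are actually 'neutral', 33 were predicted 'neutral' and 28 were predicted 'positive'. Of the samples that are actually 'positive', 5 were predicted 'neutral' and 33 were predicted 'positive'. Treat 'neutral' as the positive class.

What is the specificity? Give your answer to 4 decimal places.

Specificity = TN/(TN+FP) = 33/(33+5) = 0.8684

0.8684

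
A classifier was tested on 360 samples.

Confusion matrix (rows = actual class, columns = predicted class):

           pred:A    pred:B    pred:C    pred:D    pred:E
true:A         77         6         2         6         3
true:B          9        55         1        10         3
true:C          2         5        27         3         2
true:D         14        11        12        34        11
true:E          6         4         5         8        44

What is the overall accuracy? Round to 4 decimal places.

Accuracy = trace / total = (77+55+27+34+44=237) / 360 = 237/360 = 0.6583

0.6583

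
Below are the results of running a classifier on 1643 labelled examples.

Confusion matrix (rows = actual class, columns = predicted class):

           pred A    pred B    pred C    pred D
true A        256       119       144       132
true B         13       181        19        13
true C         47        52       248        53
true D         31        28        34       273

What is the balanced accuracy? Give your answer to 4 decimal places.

0.6400

Balanced accuracy = mean of per-class recall.
  A: recall = 256/651 = 0.39324
  B: recall = 181/226 = 0.80088
  C: recall = 248/400 = 0.62000
  D: recall = 273/366 = 0.74590
Mean = (0.39324 + 0.80088 + 0.62000 + 0.74590) / 4 = 0.6400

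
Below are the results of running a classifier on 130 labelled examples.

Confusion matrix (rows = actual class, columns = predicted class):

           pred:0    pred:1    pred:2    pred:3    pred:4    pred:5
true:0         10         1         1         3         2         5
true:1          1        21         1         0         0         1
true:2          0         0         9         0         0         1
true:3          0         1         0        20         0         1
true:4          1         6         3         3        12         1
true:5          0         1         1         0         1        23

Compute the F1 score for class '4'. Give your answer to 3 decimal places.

0.585

Take TP from the diagonal, FP from the rest of the '4' prediction marginal, FN from the rest of the '4' actual marginal.
F1 score = 2·TP/(2·TP+FP+FN).
4: TP=12, FP=2+0+0+0+1=3, FN=1+6+3+3+1=14 → 24/41 = 0.5854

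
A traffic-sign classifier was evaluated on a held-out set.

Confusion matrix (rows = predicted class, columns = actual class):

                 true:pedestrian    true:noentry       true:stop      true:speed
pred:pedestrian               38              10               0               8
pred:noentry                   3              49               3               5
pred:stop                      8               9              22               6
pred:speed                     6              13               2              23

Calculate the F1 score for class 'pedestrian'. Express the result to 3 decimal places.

Treat 'pedestrian' as positive and all other classes as negative.
F1 score = 2·TP/(2·TP+FP+FN).
pedestrian: TP=38, FP=10+0+8=18, FN=3+8+6=17 → 76/111 = 0.6847

0.685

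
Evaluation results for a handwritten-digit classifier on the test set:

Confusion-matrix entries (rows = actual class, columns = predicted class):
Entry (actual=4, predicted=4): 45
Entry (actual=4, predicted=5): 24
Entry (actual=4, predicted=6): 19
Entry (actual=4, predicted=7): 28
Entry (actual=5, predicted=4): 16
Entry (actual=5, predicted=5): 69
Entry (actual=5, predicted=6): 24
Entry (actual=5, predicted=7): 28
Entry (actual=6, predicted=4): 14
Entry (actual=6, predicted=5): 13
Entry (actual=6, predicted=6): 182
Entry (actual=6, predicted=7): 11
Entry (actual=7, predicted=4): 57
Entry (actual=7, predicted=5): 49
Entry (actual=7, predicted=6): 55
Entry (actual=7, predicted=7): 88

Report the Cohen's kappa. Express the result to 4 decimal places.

Observed agreement pₒ = trace/N = 384/722 = 0.53186
Expected agreement pₑ = Σ (rowᵢ·colᵢ)/N² = (116·132 + 137·155 + 220·280 + 249·155)/722² = 0.26232
κ = (pₒ − pₑ)/(1 − pₑ) = (0.53186 − 0.26232)/(1 − 0.26232) = 0.3654

0.3654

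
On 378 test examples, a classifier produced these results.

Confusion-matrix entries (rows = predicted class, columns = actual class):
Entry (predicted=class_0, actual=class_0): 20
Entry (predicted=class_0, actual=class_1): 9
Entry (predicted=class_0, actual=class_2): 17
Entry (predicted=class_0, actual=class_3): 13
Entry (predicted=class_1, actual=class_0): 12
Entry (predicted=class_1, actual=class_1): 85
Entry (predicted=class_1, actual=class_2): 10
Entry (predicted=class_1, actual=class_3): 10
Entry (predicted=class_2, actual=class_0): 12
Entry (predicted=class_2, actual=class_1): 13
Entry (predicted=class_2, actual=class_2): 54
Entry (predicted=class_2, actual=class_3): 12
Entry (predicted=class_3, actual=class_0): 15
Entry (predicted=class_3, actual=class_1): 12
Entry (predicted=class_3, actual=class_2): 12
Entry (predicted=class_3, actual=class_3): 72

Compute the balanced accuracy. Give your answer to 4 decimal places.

Balanced accuracy = mean of per-class recall.
  class_0: recall = 20/59 = 0.33898
  class_1: recall = 85/119 = 0.71429
  class_2: recall = 54/93 = 0.58065
  class_3: recall = 72/107 = 0.67290
Mean = (0.33898 + 0.71429 + 0.58065 + 0.67290) / 4 = 0.5767

0.5767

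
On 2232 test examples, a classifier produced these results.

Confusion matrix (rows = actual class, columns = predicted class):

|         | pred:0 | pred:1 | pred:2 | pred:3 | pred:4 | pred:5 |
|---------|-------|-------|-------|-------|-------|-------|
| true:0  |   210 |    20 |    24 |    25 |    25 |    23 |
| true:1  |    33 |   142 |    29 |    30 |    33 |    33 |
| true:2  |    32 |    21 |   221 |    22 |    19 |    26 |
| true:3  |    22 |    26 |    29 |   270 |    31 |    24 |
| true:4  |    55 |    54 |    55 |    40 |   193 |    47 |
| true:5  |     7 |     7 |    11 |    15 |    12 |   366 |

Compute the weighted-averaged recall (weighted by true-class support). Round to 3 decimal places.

Per-class recall (TP/(TP+FN)):
  0: TP=210, FN=20+24+25+25+23=117 → 210/327 = 0.6422
  1: TP=142, FN=33+29+30+33+33=158 → 142/300 = 0.4733
  2: TP=221, FN=32+21+22+19+26=120 → 221/341 = 0.6481
  3: TP=270, FN=22+26+29+31+24=132 → 270/402 = 0.6716
  4: TP=193, FN=55+54+55+40+47=251 → 193/444 = 0.4347
  5: TP=366, FN=7+7+11+15+12=52 → 366/418 = 0.8756
Weighted-recall = Σ (supportᵢ/N)·recallᵢ with N=2232: (327/2232)·0.6422 + (300/2232)·0.4733 + (341/2232)·0.6481 + (402/2232)·0.6716 + (444/2232)·0.4347 + (418/2232)·0.8756 = 0.628

0.628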